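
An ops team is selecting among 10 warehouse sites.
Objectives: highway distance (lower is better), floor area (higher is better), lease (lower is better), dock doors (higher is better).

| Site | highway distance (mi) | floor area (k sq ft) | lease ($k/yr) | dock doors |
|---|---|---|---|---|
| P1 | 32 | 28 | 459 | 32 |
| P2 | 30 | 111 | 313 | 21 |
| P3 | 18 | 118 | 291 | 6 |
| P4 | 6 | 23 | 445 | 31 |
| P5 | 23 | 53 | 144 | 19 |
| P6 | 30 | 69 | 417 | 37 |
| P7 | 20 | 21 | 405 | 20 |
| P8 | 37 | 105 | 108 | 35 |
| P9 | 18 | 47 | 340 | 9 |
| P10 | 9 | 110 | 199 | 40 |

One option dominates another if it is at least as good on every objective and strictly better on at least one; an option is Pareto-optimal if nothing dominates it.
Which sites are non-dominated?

P2, P3, P4, P5, P8, P10

P1: dominated by P6 (highway distance 30≤32, floor area 69≥28, lease 417≤459, dock doors 37≥32).
P2: not dominated.
P3: not dominated (best floor area).
P4: not dominated (best highway distance).
P5: not dominated.
P6: dominated by P10 (highway distance 9≤30, floor area 110≥69, lease 199≤417, dock doors 40≥37).
P7: dominated by P10 (highway distance 9≤20, floor area 110≥21, lease 199≤405, dock doors 40≥20).
P8: not dominated (best lease).
P9: dominated by P10 (highway distance 9≤18, floor area 110≥47, lease 199≤340, dock doors 40≥9).
P10: not dominated (best dock doors).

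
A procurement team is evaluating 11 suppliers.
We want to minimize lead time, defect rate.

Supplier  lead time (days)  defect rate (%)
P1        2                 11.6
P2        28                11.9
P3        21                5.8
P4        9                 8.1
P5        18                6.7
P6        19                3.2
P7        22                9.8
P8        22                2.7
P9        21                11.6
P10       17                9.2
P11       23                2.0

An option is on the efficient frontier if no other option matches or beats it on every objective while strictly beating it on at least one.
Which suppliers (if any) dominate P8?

P1: worse on defect rate (11.6 vs 2.7).
P2: worse on lead time (28 vs 22).
P3: worse on defect rate (5.8 vs 2.7).
P4: worse on defect rate (8.1 vs 2.7).
P5: worse on defect rate (6.7 vs 2.7).
P6: worse on defect rate (3.2 vs 2.7).
P7: worse on defect rate (9.8 vs 2.7).
P9: worse on defect rate (11.6 vs 2.7).
P10: worse on defect rate (9.2 vs 2.7).
P11: worse on lead time (23 vs 22).
No option dominates P8.

none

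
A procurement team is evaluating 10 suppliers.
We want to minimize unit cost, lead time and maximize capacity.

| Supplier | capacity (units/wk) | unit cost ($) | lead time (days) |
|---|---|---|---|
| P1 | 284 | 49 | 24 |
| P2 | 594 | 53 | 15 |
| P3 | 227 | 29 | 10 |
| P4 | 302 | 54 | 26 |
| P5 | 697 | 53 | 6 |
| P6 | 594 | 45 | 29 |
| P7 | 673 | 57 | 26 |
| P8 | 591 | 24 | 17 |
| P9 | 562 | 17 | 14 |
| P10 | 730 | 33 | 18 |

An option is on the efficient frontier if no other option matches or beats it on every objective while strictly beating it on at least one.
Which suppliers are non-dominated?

P1: dominated by P8 (capacity 591≥284, unit cost 24≤49, lead time 17≤24).
P2: dominated by P5 (capacity 697≥594, unit cost 53≤53, lead time 6≤15).
P3: not dominated.
P4: dominated by P2 (capacity 594≥302, unit cost 53≤54, lead time 15≤26).
P5: not dominated (best lead time).
P6: dominated by P10 (capacity 730≥594, unit cost 33≤45, lead time 18≤29).
P7: dominated by P5 (capacity 697≥673, unit cost 53≤57, lead time 6≤26).
P8: not dominated.
P9: not dominated (best unit cost).
P10: not dominated (best capacity).

P3, P5, P8, P9, P10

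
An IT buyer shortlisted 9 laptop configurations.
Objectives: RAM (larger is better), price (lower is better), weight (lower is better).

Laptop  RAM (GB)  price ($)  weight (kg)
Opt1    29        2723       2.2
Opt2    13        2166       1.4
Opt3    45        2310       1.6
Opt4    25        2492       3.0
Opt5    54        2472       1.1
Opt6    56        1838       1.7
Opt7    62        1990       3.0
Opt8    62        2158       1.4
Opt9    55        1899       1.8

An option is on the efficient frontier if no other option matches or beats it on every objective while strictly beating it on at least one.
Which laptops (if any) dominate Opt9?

Opt6

Opt6: RAM 56≥55, price 1838≤1899, weight 1.7≤1.8 — dominates Opt9.
Others (Opt1, Opt2, Opt3, Opt4, Opt5, Opt7, Opt8) are each worse than Opt9 on at least one objective.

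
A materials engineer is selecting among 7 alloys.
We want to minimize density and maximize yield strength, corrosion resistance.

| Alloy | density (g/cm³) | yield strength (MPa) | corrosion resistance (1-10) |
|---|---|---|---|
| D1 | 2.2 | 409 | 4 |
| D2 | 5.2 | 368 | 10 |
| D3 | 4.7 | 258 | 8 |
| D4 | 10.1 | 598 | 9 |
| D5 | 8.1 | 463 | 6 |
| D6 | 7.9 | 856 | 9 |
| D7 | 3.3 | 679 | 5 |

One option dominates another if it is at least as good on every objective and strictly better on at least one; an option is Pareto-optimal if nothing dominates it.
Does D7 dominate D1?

D7 vs D1: D7 is worse on density (3.3 vs 2.2), so it does not dominate D1.

No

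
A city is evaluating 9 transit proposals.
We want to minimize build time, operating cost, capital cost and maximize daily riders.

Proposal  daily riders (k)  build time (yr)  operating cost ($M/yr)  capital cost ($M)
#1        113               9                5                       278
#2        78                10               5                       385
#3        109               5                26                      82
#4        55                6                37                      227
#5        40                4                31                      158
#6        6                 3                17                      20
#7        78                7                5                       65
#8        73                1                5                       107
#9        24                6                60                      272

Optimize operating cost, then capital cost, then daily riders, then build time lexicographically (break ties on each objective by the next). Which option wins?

First minimize operating cost: best is 5, kept {#1, #2, #7, #8}.
Then minimize capital cost: best is 65, kept {#7}.

#7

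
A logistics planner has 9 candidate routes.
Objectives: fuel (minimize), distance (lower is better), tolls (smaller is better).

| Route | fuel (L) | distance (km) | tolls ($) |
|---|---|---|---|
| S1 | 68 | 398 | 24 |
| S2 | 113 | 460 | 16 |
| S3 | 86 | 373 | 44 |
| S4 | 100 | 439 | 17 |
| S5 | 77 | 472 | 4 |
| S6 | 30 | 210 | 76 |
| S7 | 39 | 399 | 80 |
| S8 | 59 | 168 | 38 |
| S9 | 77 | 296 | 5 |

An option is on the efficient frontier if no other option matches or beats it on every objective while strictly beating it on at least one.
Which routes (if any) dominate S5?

none

S1: worse on tolls (24 vs 4).
S2: worse on fuel (113 vs 77).
S3: worse on fuel (86 vs 77).
S4: worse on fuel (100 vs 77).
S6: worse on tolls (76 vs 4).
S7: worse on tolls (80 vs 4).
S8: worse on tolls (38 vs 4).
S9: worse on tolls (5 vs 4).
No option dominates S5.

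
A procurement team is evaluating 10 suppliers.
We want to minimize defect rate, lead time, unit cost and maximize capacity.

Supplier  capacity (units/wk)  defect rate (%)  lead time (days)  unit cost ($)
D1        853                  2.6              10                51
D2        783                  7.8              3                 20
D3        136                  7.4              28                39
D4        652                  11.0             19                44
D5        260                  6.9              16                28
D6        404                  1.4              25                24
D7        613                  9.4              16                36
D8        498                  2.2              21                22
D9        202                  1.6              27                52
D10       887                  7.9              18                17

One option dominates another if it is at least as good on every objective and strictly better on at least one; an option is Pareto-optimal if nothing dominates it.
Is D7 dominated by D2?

Yes

D2 vs D7: capacity 783≥613, defect rate 7.8≤9.4, lead time 3≤16, unit cost 20≤36 — D2 is at least as good on every objective with at least one strict improvement.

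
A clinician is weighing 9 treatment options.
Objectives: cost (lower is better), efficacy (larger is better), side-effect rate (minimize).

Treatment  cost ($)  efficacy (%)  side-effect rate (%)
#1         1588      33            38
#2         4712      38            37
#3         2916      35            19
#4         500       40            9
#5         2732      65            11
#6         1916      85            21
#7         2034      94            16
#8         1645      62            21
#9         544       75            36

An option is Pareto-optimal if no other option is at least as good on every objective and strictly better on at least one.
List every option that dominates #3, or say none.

#4: cost 500≤2916, efficacy 40≥35, side-effect rate 9≤19 — dominates #3.
#5: cost 2732≤2916, efficacy 65≥35, side-effect rate 11≤19 — dominates #3.
#7: cost 2034≤2916, efficacy 94≥35, side-effect rate 16≤19 — dominates #3.
Others (#1, #2, #6, #8, #9) are each worse than #3 on at least one objective.

#4, #5, #7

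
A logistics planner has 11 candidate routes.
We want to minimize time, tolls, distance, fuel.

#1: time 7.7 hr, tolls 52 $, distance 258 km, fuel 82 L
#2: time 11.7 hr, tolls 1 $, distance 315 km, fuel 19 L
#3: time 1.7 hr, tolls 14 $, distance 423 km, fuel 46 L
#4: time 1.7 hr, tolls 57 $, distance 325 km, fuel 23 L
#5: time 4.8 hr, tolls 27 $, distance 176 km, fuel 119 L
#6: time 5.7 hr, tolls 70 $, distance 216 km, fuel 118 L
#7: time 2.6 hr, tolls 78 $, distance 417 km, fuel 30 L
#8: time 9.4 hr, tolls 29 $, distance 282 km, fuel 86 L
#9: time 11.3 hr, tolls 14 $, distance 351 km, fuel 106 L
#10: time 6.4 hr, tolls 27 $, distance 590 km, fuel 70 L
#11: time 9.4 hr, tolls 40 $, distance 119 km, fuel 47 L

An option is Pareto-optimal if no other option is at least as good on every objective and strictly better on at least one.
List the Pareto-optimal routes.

#1: not dominated.
#2: not dominated (best tolls).
#3: not dominated.
#4: not dominated.
#5: not dominated.
#6: not dominated.
#7: dominated by #4 (time 1.7≤2.6, tolls 57≤78, distance 325≤417, fuel 23≤30).
#8: not dominated.
#9: not dominated.
#10: dominated by #3 (time 1.7≤6.4, tolls 14≤27, distance 423≤590, fuel 46≤70).
#11: not dominated (best distance).

#1, #2, #3, #4, #5, #6, #8, #9, #11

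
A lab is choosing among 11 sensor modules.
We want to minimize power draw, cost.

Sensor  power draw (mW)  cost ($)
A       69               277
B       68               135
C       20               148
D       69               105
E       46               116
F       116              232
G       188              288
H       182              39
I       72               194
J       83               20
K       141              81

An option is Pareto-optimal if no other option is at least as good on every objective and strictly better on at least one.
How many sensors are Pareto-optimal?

A: dominated by B (power draw 68≤69, cost 135≤277).
B: dominated by E (power draw 46≤68, cost 116≤135).
C: not dominated (best power draw).
D: not dominated.
E: not dominated.
F: dominated by B (power draw 68≤116, cost 135≤232).
G: dominated by A (power draw 69≤188, cost 277≤288).
H: dominated by J (power draw 83≤182, cost 20≤39).
I: dominated by B (power draw 68≤72, cost 135≤194).
J: not dominated (best cost).
K: dominated by J (power draw 83≤141, cost 20≤81).
Pareto-optimal: C, D, E, J → 4.

4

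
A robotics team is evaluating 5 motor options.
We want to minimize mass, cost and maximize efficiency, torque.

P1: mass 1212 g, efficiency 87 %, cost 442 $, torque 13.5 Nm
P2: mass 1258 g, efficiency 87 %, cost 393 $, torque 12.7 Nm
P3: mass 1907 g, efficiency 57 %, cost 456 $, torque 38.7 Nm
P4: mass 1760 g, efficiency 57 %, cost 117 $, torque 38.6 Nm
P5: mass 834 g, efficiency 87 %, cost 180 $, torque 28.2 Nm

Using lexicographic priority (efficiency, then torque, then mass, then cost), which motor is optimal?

P5

First maximize efficiency: best is 87, kept {P1, P2, P5}.
Then maximize torque: best is 28.2, kept {P5}.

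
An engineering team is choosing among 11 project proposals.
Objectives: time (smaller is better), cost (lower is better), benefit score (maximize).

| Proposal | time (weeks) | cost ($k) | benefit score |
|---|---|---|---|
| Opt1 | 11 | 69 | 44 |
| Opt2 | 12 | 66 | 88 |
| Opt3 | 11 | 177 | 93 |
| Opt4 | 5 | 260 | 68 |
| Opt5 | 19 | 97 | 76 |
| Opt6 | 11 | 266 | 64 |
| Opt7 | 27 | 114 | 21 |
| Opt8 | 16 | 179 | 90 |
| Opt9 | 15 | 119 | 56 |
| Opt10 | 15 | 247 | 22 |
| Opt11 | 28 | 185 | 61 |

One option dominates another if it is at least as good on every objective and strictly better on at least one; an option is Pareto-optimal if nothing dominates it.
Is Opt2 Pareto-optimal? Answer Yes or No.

Opt1: worse on cost (69 vs 66).
Opt3: worse on cost (177 vs 66).
Opt4: worse on cost (260 vs 66).
Opt5: worse on time (19 vs 12).
Opt6: worse on cost (266 vs 66).
Opt7: worse on time (27 vs 12).
Opt8: worse on time (16 vs 12).
Opt9: worse on time (15 vs 12).
Opt10: worse on time (15 vs 12).
Opt11: worse on time (28 vs 12).
No option is at least as good as Opt2 on every objective and strictly better on one.

Yes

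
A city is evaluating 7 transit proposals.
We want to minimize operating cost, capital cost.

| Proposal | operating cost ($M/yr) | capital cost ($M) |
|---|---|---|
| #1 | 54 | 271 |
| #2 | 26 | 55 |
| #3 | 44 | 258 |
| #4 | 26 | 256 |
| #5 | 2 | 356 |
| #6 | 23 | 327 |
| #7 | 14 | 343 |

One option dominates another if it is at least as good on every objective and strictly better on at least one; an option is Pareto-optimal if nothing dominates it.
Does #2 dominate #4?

#2 vs #4: operating cost 26≤26, capital cost 55≤256 — #2 is at least as good on every objective with at least one strict improvement.

Yes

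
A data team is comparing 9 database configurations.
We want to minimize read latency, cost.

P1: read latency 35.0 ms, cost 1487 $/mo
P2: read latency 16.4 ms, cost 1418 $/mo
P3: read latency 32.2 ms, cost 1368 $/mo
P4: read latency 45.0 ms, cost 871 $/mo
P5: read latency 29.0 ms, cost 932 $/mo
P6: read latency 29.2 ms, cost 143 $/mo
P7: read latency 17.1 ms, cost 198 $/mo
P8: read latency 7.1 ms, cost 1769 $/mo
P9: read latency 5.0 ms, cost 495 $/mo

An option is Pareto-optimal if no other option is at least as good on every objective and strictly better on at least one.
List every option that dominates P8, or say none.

P9

P9: read latency 5.0≤7.1, cost 495≤1769 — dominates P8.
Others (P1, P2, P3, P4, P5, P6, P7) are each worse than P8 on at least one objective.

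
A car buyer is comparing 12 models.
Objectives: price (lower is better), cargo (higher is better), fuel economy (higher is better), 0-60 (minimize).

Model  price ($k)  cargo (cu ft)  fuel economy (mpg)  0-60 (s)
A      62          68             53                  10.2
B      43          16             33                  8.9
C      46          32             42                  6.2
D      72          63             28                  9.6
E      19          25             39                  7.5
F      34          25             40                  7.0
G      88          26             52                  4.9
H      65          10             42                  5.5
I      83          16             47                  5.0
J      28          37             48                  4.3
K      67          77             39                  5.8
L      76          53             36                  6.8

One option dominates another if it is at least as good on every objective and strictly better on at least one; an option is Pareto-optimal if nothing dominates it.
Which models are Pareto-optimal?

A: not dominated (best fuel economy).
B: dominated by E (price 19≤43, cargo 25≥16, fuel economy 39≥33, 0-60 7.5≤8.9).
C: dominated by J (price 28≤46, cargo 37≥32, fuel economy 48≥42, 0-60 4.3≤6.2).
D: dominated by K (price 67≤72, cargo 77≥63, fuel economy 39≥28, 0-60 5.8≤9.6).
E: not dominated (best price).
F: dominated by J (price 28≤34, cargo 37≥25, fuel economy 48≥40, 0-60 4.3≤7.0).
G: not dominated.
H: dominated by J (price 28≤65, cargo 37≥10, fuel economy 48≥42, 0-60 4.3≤5.5).
I: dominated by J (price 28≤83, cargo 37≥16, fuel economy 48≥47, 0-60 4.3≤5.0).
J: not dominated (best 0-60).
K: not dominated (best cargo).
L: dominated by K (price 67≤76, cargo 77≥53, fuel economy 39≥36, 0-60 5.8≤6.8).

A, E, G, J, K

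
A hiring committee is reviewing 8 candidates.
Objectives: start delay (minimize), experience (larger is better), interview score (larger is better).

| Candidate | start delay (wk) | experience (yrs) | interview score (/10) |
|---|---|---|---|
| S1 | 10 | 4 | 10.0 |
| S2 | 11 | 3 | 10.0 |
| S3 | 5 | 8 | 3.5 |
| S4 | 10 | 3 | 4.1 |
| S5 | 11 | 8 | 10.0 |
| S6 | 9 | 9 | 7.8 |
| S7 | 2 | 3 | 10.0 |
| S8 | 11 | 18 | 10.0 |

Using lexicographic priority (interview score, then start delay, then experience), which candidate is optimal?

S7

First maximize interview score: best is 10.0, kept {S1, S2, S5, S7, S8}.
Then minimize start delay: best is 2, kept {S7}.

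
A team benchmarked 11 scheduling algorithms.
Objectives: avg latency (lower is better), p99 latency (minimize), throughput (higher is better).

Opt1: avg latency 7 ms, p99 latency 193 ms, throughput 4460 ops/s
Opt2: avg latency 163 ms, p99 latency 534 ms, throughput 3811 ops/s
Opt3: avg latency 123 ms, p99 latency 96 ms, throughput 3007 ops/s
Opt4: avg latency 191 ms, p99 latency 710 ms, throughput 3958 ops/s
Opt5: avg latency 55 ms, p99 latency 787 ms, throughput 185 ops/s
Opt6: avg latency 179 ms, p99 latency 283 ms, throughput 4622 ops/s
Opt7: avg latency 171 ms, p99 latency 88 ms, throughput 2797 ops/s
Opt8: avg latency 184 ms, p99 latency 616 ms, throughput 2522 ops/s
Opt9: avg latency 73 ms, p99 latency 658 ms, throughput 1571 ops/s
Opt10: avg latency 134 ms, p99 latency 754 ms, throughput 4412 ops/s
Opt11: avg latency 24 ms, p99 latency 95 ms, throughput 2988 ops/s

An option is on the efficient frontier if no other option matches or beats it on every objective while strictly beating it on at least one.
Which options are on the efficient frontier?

Opt1: not dominated (best avg latency).
Opt2: dominated by Opt1 (avg latency 7≤163, p99 latency 193≤534, throughput 4460≥3811).
Opt3: not dominated.
Opt4: dominated by Opt1 (avg latency 7≤191, p99 latency 193≤710, throughput 4460≥3958).
Opt5: dominated by Opt1 (avg latency 7≤55, p99 latency 193≤787, throughput 4460≥185).
Opt6: not dominated (best throughput).
Opt7: not dominated (best p99 latency).
Opt8: dominated by Opt1 (avg latency 7≤184, p99 latency 193≤616, throughput 4460≥2522).
Opt9: dominated by Opt1 (avg latency 7≤73, p99 latency 193≤658, throughput 4460≥1571).
Opt10: dominated by Opt1 (avg latency 7≤134, p99 latency 193≤754, throughput 4460≥4412).
Opt11: not dominated.

Opt1, Opt3, Opt6, Opt7, Opt11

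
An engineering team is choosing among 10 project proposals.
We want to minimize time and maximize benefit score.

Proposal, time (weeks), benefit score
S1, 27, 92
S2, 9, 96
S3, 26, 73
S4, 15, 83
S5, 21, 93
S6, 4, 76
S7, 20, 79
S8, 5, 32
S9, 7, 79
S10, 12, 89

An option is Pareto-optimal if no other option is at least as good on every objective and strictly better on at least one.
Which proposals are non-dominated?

S2, S6, S9

S1: dominated by S2 (time 9≤27, benefit score 96≥92).
S2: not dominated (best benefit score).
S3: dominated by S2 (time 9≤26, benefit score 96≥73).
S4: dominated by S2 (time 9≤15, benefit score 96≥83).
S5: dominated by S2 (time 9≤21, benefit score 96≥93).
S6: not dominated (best time).
S7: dominated by S2 (time 9≤20, benefit score 96≥79).
S8: dominated by S6 (time 4≤5, benefit score 76≥32).
S9: not dominated.
S10: dominated by S2 (time 9≤12, benefit score 96≥89).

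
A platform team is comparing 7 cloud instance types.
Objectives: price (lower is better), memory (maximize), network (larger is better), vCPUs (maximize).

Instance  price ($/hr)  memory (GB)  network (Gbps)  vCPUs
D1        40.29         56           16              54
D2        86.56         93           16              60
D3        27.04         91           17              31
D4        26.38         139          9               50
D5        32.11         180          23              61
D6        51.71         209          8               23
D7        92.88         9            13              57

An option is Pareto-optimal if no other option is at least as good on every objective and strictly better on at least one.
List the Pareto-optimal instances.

D3, D4, D5, D6

D1: dominated by D5 (price 32.11≤40.29, memory 180≥56, network 23≥16, vCPUs 61≥54).
D2: dominated by D5 (price 32.11≤86.56, memory 180≥93, network 23≥16, vCPUs 61≥60).
D3: not dominated.
D4: not dominated (best price).
D5: not dominated (best network).
D6: not dominated (best memory).
D7: dominated by D2 (price 86.56≤92.88, memory 93≥9, network 16≥13, vCPUs 60≥57).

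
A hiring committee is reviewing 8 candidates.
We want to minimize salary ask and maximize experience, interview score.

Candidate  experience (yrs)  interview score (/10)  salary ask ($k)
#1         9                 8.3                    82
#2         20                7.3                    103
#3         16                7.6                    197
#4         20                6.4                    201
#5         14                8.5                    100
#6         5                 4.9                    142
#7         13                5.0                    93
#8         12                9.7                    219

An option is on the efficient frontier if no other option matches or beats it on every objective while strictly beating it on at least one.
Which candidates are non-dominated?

#1: not dominated (best salary ask).
#2: not dominated.
#3: not dominated.
#4: dominated by #2 (experience 20≥20, interview score 7.3≥6.4, salary ask 103≤201).
#5: not dominated.
#6: dominated by #1 (experience 9≥5, interview score 8.3≥4.9, salary ask 82≤142).
#7: not dominated.
#8: not dominated (best interview score).

#1, #2, #3, #5, #7, #8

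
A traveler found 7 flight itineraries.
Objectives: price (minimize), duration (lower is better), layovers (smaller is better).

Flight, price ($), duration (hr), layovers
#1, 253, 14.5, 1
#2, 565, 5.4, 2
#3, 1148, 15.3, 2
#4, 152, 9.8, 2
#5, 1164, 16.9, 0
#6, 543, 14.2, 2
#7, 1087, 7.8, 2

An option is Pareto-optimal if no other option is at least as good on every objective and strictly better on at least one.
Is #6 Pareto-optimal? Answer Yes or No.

#4 vs #6: price 152≤543, duration 9.8≤14.2, layovers 2≤2 — #4 is at least as good on every objective and strictly better on at least one, so #4 dominates #6.

No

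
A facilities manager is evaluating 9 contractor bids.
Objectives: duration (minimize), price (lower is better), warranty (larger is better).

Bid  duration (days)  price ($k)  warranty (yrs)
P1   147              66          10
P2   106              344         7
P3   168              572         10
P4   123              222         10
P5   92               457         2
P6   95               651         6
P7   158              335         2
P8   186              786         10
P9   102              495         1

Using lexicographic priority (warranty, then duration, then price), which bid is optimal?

First maximize warranty: best is 10, kept {P1, P3, P4, P8}.
Then minimize duration: best is 123, kept {P4}.

P4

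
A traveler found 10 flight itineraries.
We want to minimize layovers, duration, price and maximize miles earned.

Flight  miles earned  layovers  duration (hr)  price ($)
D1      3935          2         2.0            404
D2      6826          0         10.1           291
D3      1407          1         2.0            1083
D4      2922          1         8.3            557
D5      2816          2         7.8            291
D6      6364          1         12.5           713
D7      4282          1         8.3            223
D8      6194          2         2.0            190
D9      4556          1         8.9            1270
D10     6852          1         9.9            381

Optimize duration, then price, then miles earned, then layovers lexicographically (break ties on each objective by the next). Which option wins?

First minimize duration: best is 2.0, kept {D1, D3, D8}.
Then minimize price: best is 190, kept {D8}.

D8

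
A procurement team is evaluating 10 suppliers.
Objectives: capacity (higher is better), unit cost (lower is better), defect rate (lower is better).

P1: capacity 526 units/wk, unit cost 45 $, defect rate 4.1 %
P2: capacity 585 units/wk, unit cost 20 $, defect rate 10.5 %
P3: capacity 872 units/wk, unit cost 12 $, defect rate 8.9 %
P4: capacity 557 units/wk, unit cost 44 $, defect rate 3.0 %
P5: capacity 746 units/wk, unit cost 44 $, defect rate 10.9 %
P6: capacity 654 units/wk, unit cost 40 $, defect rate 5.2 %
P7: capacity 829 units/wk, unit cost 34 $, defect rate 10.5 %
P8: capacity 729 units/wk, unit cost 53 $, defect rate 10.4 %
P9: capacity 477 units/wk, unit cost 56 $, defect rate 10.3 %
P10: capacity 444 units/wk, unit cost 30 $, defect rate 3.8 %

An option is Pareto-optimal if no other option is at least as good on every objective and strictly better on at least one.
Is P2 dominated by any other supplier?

Yes

P3 vs P2: capacity 872≥585, unit cost 12≤20, defect rate 8.9≤10.5 — P3 is at least as good on every objective and strictly better on at least one, so P3 dominates P2.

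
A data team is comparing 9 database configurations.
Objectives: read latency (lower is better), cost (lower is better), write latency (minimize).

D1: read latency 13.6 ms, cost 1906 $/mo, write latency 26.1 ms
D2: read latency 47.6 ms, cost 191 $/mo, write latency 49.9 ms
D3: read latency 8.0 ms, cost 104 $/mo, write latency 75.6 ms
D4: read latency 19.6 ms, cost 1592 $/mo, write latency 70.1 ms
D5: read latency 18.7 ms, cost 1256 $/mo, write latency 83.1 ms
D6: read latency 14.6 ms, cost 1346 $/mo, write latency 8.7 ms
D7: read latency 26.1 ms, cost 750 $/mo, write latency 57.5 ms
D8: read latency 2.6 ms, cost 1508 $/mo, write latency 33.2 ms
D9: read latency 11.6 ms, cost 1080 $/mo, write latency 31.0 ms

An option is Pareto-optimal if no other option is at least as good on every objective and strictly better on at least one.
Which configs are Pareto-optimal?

D1: not dominated.
D2: not dominated.
D3: not dominated (best cost).
D4: dominated by D6 (read latency 14.6≤19.6, cost 1346≤1592, write latency 8.7≤70.1).
D5: dominated by D3 (read latency 8.0≤18.7, cost 104≤1256, write latency 75.6≤83.1).
D6: not dominated (best write latency).
D7: not dominated.
D8: not dominated (best read latency).
D9: not dominated.

D1, D2, D3, D6, D7, D8, D9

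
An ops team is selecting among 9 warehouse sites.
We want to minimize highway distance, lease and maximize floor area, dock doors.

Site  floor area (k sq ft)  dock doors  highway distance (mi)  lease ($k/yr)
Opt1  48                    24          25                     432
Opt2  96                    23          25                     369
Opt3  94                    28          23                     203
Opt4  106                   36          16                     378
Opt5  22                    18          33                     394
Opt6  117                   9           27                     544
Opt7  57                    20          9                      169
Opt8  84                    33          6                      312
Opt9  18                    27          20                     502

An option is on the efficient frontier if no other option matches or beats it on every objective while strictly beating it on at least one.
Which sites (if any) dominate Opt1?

Opt3: floor area 94≥48, dock doors 28≥24, highway distance 23≤25, lease 203≤432 — dominates Opt1.
Opt4: floor area 106≥48, dock doors 36≥24, highway distance 16≤25, lease 378≤432 — dominates Opt1.
Opt8: floor area 84≥48, dock doors 33≥24, highway distance 6≤25, lease 312≤432 — dominates Opt1.
Others (Opt2, Opt5, Opt6, Opt7, Opt9) are each worse than Opt1 on at least one objective.

Opt3, Opt4, Opt8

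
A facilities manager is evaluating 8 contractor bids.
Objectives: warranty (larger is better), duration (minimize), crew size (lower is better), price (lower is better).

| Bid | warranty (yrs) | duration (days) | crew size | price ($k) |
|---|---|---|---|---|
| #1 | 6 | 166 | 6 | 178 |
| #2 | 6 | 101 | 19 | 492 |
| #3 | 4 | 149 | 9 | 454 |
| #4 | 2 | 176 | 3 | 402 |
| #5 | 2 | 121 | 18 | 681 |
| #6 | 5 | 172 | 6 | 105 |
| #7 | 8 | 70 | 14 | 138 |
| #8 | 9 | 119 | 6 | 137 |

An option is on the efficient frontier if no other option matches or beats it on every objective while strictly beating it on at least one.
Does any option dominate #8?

No

#1: worse on warranty (6 vs 9).
#2: worse on warranty (6 vs 9).
#3: worse on warranty (4 vs 9).
#4: worse on warranty (2 vs 9).
#5: worse on warranty (2 vs 9).
#6: worse on warranty (5 vs 9).
#7: worse on warranty (8 vs 9).
No option is at least as good as #8 on every objective and strictly better on one.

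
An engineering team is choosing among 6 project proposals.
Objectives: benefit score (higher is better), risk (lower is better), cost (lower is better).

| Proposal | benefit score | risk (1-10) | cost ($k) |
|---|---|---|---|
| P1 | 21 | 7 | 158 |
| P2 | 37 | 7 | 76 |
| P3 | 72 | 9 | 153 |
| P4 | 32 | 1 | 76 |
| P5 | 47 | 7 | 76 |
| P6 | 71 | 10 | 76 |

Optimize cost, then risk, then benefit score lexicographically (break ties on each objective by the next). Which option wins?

P4

First minimize cost: best is 76, kept {P2, P4, P5, P6}.
Then minimize risk: best is 1, kept {P4}.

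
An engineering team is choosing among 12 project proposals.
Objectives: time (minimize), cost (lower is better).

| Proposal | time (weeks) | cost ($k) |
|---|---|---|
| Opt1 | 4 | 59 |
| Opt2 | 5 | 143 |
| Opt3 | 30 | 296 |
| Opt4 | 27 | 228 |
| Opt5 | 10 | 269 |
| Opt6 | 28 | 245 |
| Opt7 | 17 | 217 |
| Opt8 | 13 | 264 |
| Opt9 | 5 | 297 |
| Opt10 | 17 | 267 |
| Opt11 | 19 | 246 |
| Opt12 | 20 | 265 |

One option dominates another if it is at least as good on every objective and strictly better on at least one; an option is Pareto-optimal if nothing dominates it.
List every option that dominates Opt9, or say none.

Opt1, Opt2

Opt1: time 4≤5, cost 59≤297 — dominates Opt9.
Opt2: time 5≤5, cost 143≤297 — dominates Opt9.
Others (Opt3, Opt4, Opt5, Opt6, Opt7, Opt8, Opt10, Opt11, Opt12) are each worse than Opt9 on at least one objective.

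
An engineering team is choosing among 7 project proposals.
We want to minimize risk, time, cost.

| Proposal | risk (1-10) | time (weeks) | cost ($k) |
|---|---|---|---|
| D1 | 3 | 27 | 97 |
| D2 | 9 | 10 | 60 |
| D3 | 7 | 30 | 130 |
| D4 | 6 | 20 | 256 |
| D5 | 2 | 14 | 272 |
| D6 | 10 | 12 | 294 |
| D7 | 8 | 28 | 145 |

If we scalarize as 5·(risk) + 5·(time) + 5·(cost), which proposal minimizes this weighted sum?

D2

D1: 5·3 + 5·27 + 5·97 = 635
D2: 5·9 + 5·10 + 5·60 = 395
D3: 5·7 + 5·30 + 5·130 = 835
D4: 5·6 + 5·20 + 5·256 = 1410
D5: 5·2 + 5·14 + 5·272 = 1440
D6: 5·10 + 5·12 + 5·294 = 1580
D7: 5·8 + 5·28 + 5·145 = 905
Lowest: D2 at 395.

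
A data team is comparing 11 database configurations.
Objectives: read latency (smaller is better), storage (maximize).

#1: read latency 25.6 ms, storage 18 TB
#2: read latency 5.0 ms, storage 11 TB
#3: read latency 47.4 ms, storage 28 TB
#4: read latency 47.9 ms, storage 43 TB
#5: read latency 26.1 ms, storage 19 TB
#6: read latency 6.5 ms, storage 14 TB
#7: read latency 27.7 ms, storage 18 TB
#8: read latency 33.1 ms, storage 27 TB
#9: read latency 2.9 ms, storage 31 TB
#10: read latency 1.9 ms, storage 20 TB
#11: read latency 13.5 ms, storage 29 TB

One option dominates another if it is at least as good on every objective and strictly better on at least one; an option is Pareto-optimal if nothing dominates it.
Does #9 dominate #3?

#9 vs #3: read latency 2.9≤47.4, storage 31≥28 — #9 is at least as good on every objective with at least one strict improvement.

Yes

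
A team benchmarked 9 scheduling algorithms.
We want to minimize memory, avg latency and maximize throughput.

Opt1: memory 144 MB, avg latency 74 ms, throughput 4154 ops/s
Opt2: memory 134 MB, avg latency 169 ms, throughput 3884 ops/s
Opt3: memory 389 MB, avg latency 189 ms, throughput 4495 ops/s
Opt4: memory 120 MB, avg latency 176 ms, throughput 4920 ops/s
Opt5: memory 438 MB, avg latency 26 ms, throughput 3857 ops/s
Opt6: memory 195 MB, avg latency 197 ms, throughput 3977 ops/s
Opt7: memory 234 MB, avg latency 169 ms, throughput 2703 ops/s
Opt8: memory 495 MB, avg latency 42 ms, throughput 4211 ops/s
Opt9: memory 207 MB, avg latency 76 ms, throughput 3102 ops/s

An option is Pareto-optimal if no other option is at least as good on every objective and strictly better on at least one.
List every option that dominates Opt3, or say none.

Opt4

Opt4: memory 120≤389, avg latency 176≤189, throughput 4920≥4495 — dominates Opt3.
Others (Opt1, Opt2, Opt5, Opt6, Opt7, Opt8, Opt9) are each worse than Opt3 on at least one objective.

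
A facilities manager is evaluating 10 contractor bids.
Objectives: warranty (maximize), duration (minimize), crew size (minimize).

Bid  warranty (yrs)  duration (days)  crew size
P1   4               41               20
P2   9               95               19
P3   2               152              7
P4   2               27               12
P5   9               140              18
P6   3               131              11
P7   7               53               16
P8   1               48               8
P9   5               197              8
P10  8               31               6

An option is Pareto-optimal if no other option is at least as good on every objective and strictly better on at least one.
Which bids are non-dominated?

P2, P4, P5, P10

P1: dominated by P10 (warranty 8≥4, duration 31≤41, crew size 6≤20).
P2: not dominated.
P3: dominated by P10 (warranty 8≥2, duration 31≤152, crew size 6≤7).
P4: not dominated (best duration).
P5: not dominated.
P6: dominated by P10 (warranty 8≥3, duration 31≤131, crew size 6≤11).
P7: dominated by P10 (warranty 8≥7, duration 31≤53, crew size 6≤16).
P8: dominated by P10 (warranty 8≥1, duration 31≤48, crew size 6≤8).
P9: dominated by P10 (warranty 8≥5, duration 31≤197, crew size 6≤8).
P10: not dominated (best crew size).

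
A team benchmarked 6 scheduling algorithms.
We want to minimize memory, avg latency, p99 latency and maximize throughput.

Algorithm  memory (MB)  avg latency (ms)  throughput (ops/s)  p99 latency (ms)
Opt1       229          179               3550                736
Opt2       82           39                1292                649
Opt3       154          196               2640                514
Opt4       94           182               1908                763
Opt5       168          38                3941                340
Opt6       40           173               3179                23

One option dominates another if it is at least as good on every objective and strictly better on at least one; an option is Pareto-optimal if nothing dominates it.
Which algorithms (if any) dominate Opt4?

Opt6: memory 40≤94, avg latency 173≤182, throughput 3179≥1908, p99 latency 23≤763 — dominates Opt4.
Others (Opt1, Opt2, Opt3, Opt5) are each worse than Opt4 on at least one objective.

Opt6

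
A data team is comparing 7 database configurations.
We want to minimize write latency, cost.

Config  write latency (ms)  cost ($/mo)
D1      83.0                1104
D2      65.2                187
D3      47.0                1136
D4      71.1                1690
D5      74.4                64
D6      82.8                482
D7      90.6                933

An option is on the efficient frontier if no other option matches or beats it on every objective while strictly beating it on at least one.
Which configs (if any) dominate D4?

D2: write latency 65.2≤71.1, cost 187≤1690 — dominates D4.
D3: write latency 47.0≤71.1, cost 1136≤1690 — dominates D4.
Others (D1, D5, D6, D7) are each worse than D4 on at least one objective.

D2, D3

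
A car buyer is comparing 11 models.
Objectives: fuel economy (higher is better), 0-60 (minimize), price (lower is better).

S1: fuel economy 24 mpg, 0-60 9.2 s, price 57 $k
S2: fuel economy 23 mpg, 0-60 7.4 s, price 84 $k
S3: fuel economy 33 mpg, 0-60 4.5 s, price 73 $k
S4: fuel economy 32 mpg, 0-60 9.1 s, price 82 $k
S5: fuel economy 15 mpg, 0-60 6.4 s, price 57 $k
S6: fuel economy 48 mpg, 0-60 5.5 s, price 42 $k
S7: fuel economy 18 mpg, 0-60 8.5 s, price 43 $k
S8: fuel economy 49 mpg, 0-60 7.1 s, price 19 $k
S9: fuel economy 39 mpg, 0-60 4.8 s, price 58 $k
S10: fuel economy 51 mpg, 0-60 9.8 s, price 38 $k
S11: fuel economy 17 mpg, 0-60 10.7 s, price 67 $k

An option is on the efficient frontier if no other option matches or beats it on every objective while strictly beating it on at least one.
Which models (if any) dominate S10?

none

S1: worse on fuel economy (24 vs 51).
S2: worse on fuel economy (23 vs 51).
S3: worse on fuel economy (33 vs 51).
S4: worse on fuel economy (32 vs 51).
S5: worse on fuel economy (15 vs 51).
S6: worse on fuel economy (48 vs 51).
S7: worse on fuel economy (18 vs 51).
S8: worse on fuel economy (49 vs 51).
S9: worse on fuel economy (39 vs 51).
S11: worse on fuel economy (17 vs 51).
No option dominates S10.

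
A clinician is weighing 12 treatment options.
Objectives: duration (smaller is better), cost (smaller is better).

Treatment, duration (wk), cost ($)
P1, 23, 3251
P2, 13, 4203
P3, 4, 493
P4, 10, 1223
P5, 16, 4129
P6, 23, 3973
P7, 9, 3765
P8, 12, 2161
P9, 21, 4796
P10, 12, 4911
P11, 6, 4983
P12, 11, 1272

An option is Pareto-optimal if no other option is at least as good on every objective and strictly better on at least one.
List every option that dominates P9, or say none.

P2, P3, P4, P5, P7, P8, P12

P2: duration 13≤21, cost 4203≤4796 — dominates P9.
P3: duration 4≤21, cost 493≤4796 — dominates P9.
P4: duration 10≤21, cost 1223≤4796 — dominates P9.
P5: duration 16≤21, cost 4129≤4796 — dominates P9.
P7: duration 9≤21, cost 3765≤4796 — dominates P9.
P8: duration 12≤21, cost 2161≤4796 — dominates P9.
P12: duration 11≤21, cost 1272≤4796 — dominates P9.
Others (P1, P6, P10, P11) are each worse than P9 on at least one objective.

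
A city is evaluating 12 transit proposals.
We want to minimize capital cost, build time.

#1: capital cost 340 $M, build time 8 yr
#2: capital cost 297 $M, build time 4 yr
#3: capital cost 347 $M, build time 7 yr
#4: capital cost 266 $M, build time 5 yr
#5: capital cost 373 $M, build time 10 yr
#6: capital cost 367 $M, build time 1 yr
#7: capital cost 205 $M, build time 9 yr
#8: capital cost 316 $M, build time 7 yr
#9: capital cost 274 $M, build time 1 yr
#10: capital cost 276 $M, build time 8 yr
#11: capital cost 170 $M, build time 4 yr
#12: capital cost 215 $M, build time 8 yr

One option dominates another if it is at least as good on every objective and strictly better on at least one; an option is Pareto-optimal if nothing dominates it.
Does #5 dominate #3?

No

#5 vs #3: #5 is worse on capital cost (373 vs 347), so it does not dominate #3.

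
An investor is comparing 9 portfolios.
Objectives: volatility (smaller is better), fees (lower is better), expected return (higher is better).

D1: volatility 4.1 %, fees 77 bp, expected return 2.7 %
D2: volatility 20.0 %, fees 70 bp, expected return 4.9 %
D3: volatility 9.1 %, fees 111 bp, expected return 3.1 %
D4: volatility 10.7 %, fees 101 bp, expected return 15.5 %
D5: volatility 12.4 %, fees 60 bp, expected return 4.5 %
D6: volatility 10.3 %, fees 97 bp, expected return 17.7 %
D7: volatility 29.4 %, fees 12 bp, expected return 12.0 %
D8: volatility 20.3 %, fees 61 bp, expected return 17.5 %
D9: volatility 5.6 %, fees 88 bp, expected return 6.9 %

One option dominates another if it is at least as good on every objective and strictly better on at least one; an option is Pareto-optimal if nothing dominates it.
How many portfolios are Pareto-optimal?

7

D1: not dominated (best volatility).
D2: not dominated.
D3: dominated by D9 (volatility 5.6≤9.1, fees 88≤111, expected return 6.9≥3.1).
D4: dominated by D6 (volatility 10.3≤10.7, fees 97≤101, expected return 17.7≥15.5).
D5: not dominated.
D6: not dominated (best expected return).
D7: not dominated (best fees).
D8: not dominated.
D9: not dominated.
Pareto-optimal: D1, D2, D5, D6, D7, D8, D9 → 7.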